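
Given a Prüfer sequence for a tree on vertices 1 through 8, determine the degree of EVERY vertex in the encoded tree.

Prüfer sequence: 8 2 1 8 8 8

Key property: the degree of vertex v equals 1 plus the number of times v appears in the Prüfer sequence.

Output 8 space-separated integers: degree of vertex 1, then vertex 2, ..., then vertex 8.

Answer: 2 2 1 1 1 1 1 5

Derivation:
p_1 = 8: count[8] becomes 1
p_2 = 2: count[2] becomes 1
p_3 = 1: count[1] becomes 1
p_4 = 8: count[8] becomes 2
p_5 = 8: count[8] becomes 3
p_6 = 8: count[8] becomes 4
Degrees (1 + count): deg[1]=1+1=2, deg[2]=1+1=2, deg[3]=1+0=1, deg[4]=1+0=1, deg[5]=1+0=1, deg[6]=1+0=1, deg[7]=1+0=1, deg[8]=1+4=5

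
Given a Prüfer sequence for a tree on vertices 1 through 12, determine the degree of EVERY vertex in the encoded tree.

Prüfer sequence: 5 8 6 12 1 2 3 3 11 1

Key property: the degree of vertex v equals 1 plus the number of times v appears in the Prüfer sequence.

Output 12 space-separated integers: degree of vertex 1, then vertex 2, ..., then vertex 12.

p_1 = 5: count[5] becomes 1
p_2 = 8: count[8] becomes 1
p_3 = 6: count[6] becomes 1
p_4 = 12: count[12] becomes 1
p_5 = 1: count[1] becomes 1
p_6 = 2: count[2] becomes 1
p_7 = 3: count[3] becomes 1
p_8 = 3: count[3] becomes 2
p_9 = 11: count[11] becomes 1
p_10 = 1: count[1] becomes 2
Degrees (1 + count): deg[1]=1+2=3, deg[2]=1+1=2, deg[3]=1+2=3, deg[4]=1+0=1, deg[5]=1+1=2, deg[6]=1+1=2, deg[7]=1+0=1, deg[8]=1+1=2, deg[9]=1+0=1, deg[10]=1+0=1, deg[11]=1+1=2, deg[12]=1+1=2

Answer: 3 2 3 1 2 2 1 2 1 1 2 2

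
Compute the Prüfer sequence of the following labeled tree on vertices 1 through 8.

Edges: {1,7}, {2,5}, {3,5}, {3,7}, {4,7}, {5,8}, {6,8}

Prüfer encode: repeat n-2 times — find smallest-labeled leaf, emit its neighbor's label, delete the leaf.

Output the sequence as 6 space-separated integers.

Answer: 7 5 7 8 3 5

Derivation:
Step 1: leaves = {1,2,4,6}. Remove smallest leaf 1, emit neighbor 7.
Step 2: leaves = {2,4,6}. Remove smallest leaf 2, emit neighbor 5.
Step 3: leaves = {4,6}. Remove smallest leaf 4, emit neighbor 7.
Step 4: leaves = {6,7}. Remove smallest leaf 6, emit neighbor 8.
Step 5: leaves = {7,8}. Remove smallest leaf 7, emit neighbor 3.
Step 6: leaves = {3,8}. Remove smallest leaf 3, emit neighbor 5.
Done: 2 vertices remain (5, 8). Sequence = [7 5 7 8 3 5]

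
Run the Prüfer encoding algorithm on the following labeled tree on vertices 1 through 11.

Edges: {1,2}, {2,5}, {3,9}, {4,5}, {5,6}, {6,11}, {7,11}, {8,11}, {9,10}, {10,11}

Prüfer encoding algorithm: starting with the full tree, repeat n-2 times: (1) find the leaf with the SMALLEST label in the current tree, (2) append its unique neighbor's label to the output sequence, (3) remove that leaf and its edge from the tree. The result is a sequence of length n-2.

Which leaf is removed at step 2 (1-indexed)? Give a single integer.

Step 1: current leaves = {1,3,4,7,8}. Remove leaf 1 (neighbor: 2).
Step 2: current leaves = {2,3,4,7,8}. Remove leaf 2 (neighbor: 5).

Answer: 2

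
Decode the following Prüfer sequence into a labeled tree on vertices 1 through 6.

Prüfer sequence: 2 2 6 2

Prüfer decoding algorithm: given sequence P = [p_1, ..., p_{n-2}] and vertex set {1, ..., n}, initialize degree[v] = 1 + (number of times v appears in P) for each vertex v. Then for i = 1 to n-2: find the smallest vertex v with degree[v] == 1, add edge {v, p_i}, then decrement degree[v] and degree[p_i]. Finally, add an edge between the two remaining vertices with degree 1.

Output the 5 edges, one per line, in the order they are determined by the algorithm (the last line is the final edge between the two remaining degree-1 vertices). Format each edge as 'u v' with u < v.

Initial degrees: {1:1, 2:4, 3:1, 4:1, 5:1, 6:2}
Step 1: smallest deg-1 vertex = 1, p_1 = 2. Add edge {1,2}. Now deg[1]=0, deg[2]=3.
Step 2: smallest deg-1 vertex = 3, p_2 = 2. Add edge {2,3}. Now deg[3]=0, deg[2]=2.
Step 3: smallest deg-1 vertex = 4, p_3 = 6. Add edge {4,6}. Now deg[4]=0, deg[6]=1.
Step 4: smallest deg-1 vertex = 5, p_4 = 2. Add edge {2,5}. Now deg[5]=0, deg[2]=1.
Final: two remaining deg-1 vertices are 2, 6. Add edge {2,6}.

Answer: 1 2
2 3
4 6
2 5
2 6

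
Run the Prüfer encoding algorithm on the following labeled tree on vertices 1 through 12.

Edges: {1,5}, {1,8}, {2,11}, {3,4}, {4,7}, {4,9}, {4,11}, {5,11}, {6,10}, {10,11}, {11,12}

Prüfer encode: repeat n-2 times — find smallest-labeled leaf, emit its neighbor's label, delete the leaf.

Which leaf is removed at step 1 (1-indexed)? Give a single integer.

Answer: 2

Derivation:
Step 1: current leaves = {2,3,6,7,8,9,12}. Remove leaf 2 (neighbor: 11).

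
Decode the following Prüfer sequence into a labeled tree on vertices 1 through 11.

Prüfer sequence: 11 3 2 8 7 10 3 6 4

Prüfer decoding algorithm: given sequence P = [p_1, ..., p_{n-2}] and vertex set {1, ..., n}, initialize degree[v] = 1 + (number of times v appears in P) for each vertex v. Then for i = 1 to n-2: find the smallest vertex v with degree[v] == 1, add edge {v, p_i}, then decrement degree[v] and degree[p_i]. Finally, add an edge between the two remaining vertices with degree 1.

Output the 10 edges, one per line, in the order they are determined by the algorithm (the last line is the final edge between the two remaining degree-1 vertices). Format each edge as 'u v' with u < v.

Answer: 1 11
3 5
2 9
2 8
7 8
7 10
3 10
3 6
4 6
4 11

Derivation:
Initial degrees: {1:1, 2:2, 3:3, 4:2, 5:1, 6:2, 7:2, 8:2, 9:1, 10:2, 11:2}
Step 1: smallest deg-1 vertex = 1, p_1 = 11. Add edge {1,11}. Now deg[1]=0, deg[11]=1.
Step 2: smallest deg-1 vertex = 5, p_2 = 3. Add edge {3,5}. Now deg[5]=0, deg[3]=2.
Step 3: smallest deg-1 vertex = 9, p_3 = 2. Add edge {2,9}. Now deg[9]=0, deg[2]=1.
Step 4: smallest deg-1 vertex = 2, p_4 = 8. Add edge {2,8}. Now deg[2]=0, deg[8]=1.
Step 5: smallest deg-1 vertex = 8, p_5 = 7. Add edge {7,8}. Now deg[8]=0, deg[7]=1.
Step 6: smallest deg-1 vertex = 7, p_6 = 10. Add edge {7,10}. Now deg[7]=0, deg[10]=1.
Step 7: smallest deg-1 vertex = 10, p_7 = 3. Add edge {3,10}. Now deg[10]=0, deg[3]=1.
Step 8: smallest deg-1 vertex = 3, p_8 = 6. Add edge {3,6}. Now deg[3]=0, deg[6]=1.
Step 9: smallest deg-1 vertex = 6, p_9 = 4. Add edge {4,6}. Now deg[6]=0, deg[4]=1.
Final: two remaining deg-1 vertices are 4, 11. Add edge {4,11}.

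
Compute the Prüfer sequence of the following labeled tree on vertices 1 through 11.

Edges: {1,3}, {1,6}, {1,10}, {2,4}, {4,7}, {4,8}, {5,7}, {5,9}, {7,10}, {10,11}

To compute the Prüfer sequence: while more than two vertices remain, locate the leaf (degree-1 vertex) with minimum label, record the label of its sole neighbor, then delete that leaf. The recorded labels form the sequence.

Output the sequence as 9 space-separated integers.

Answer: 4 1 1 10 4 7 5 7 10

Derivation:
Step 1: leaves = {2,3,6,8,9,11}. Remove smallest leaf 2, emit neighbor 4.
Step 2: leaves = {3,6,8,9,11}. Remove smallest leaf 3, emit neighbor 1.
Step 3: leaves = {6,8,9,11}. Remove smallest leaf 6, emit neighbor 1.
Step 4: leaves = {1,8,9,11}. Remove smallest leaf 1, emit neighbor 10.
Step 5: leaves = {8,9,11}. Remove smallest leaf 8, emit neighbor 4.
Step 6: leaves = {4,9,11}. Remove smallest leaf 4, emit neighbor 7.
Step 7: leaves = {9,11}. Remove smallest leaf 9, emit neighbor 5.
Step 8: leaves = {5,11}. Remove smallest leaf 5, emit neighbor 7.
Step 9: leaves = {7,11}. Remove smallest leaf 7, emit neighbor 10.
Done: 2 vertices remain (10, 11). Sequence = [4 1 1 10 4 7 5 7 10]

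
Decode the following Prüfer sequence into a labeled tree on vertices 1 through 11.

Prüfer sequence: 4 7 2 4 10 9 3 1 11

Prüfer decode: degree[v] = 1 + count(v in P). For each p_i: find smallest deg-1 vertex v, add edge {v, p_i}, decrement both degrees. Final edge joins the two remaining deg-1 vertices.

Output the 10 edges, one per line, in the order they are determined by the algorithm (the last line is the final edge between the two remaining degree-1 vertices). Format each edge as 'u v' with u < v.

Initial degrees: {1:2, 2:2, 3:2, 4:3, 5:1, 6:1, 7:2, 8:1, 9:2, 10:2, 11:2}
Step 1: smallest deg-1 vertex = 5, p_1 = 4. Add edge {4,5}. Now deg[5]=0, deg[4]=2.
Step 2: smallest deg-1 vertex = 6, p_2 = 7. Add edge {6,7}. Now deg[6]=0, deg[7]=1.
Step 3: smallest deg-1 vertex = 7, p_3 = 2. Add edge {2,7}. Now deg[7]=0, deg[2]=1.
Step 4: smallest deg-1 vertex = 2, p_4 = 4. Add edge {2,4}. Now deg[2]=0, deg[4]=1.
Step 5: smallest deg-1 vertex = 4, p_5 = 10. Add edge {4,10}. Now deg[4]=0, deg[10]=1.
Step 6: smallest deg-1 vertex = 8, p_6 = 9. Add edge {8,9}. Now deg[8]=0, deg[9]=1.
Step 7: smallest deg-1 vertex = 9, p_7 = 3. Add edge {3,9}. Now deg[9]=0, deg[3]=1.
Step 8: smallest deg-1 vertex = 3, p_8 = 1. Add edge {1,3}. Now deg[3]=0, deg[1]=1.
Step 9: smallest deg-1 vertex = 1, p_9 = 11. Add edge {1,11}. Now deg[1]=0, deg[11]=1.
Final: two remaining deg-1 vertices are 10, 11. Add edge {10,11}.

Answer: 4 5
6 7
2 7
2 4
4 10
8 9
3 9
1 3
1 11
10 11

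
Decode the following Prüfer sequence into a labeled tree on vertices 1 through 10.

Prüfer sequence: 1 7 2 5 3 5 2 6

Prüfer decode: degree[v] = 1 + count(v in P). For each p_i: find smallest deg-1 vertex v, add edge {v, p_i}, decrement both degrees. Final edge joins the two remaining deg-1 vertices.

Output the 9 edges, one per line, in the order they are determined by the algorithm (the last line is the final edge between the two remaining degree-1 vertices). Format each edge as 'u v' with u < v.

Initial degrees: {1:2, 2:3, 3:2, 4:1, 5:3, 6:2, 7:2, 8:1, 9:1, 10:1}
Step 1: smallest deg-1 vertex = 4, p_1 = 1. Add edge {1,4}. Now deg[4]=0, deg[1]=1.
Step 2: smallest deg-1 vertex = 1, p_2 = 7. Add edge {1,7}. Now deg[1]=0, deg[7]=1.
Step 3: smallest deg-1 vertex = 7, p_3 = 2. Add edge {2,7}. Now deg[7]=0, deg[2]=2.
Step 4: smallest deg-1 vertex = 8, p_4 = 5. Add edge {5,8}. Now deg[8]=0, deg[5]=2.
Step 5: smallest deg-1 vertex = 9, p_5 = 3. Add edge {3,9}. Now deg[9]=0, deg[3]=1.
Step 6: smallest deg-1 vertex = 3, p_6 = 5. Add edge {3,5}. Now deg[3]=0, deg[5]=1.
Step 7: smallest deg-1 vertex = 5, p_7 = 2. Add edge {2,5}. Now deg[5]=0, deg[2]=1.
Step 8: smallest deg-1 vertex = 2, p_8 = 6. Add edge {2,6}. Now deg[2]=0, deg[6]=1.
Final: two remaining deg-1 vertices are 6, 10. Add edge {6,10}.

Answer: 1 4
1 7
2 7
5 8
3 9
3 5
2 5
2 6
6 10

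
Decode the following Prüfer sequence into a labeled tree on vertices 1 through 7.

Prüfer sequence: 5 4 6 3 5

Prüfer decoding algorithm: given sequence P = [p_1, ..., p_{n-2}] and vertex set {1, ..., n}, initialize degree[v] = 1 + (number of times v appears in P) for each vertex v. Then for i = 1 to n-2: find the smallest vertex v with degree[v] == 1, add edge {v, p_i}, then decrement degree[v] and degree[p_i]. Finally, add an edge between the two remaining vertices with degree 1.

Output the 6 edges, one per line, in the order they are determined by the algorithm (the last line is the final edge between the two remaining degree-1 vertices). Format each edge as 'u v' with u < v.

Answer: 1 5
2 4
4 6
3 6
3 5
5 7

Derivation:
Initial degrees: {1:1, 2:1, 3:2, 4:2, 5:3, 6:2, 7:1}
Step 1: smallest deg-1 vertex = 1, p_1 = 5. Add edge {1,5}. Now deg[1]=0, deg[5]=2.
Step 2: smallest deg-1 vertex = 2, p_2 = 4. Add edge {2,4}. Now deg[2]=0, deg[4]=1.
Step 3: smallest deg-1 vertex = 4, p_3 = 6. Add edge {4,6}. Now deg[4]=0, deg[6]=1.
Step 4: smallest deg-1 vertex = 6, p_4 = 3. Add edge {3,6}. Now deg[6]=0, deg[3]=1.
Step 5: smallest deg-1 vertex = 3, p_5 = 5. Add edge {3,5}. Now deg[3]=0, deg[5]=1.
Final: two remaining deg-1 vertices are 5, 7. Add edge {5,7}.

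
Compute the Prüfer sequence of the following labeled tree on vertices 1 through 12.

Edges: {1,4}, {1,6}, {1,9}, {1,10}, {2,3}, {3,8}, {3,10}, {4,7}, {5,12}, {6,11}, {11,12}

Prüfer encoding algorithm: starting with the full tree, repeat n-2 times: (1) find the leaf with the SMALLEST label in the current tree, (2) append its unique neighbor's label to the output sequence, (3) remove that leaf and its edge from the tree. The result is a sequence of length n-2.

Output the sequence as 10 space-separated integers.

Step 1: leaves = {2,5,7,8,9}. Remove smallest leaf 2, emit neighbor 3.
Step 2: leaves = {5,7,8,9}. Remove smallest leaf 5, emit neighbor 12.
Step 3: leaves = {7,8,9,12}. Remove smallest leaf 7, emit neighbor 4.
Step 4: leaves = {4,8,9,12}. Remove smallest leaf 4, emit neighbor 1.
Step 5: leaves = {8,9,12}. Remove smallest leaf 8, emit neighbor 3.
Step 6: leaves = {3,9,12}. Remove smallest leaf 3, emit neighbor 10.
Step 7: leaves = {9,10,12}. Remove smallest leaf 9, emit neighbor 1.
Step 8: leaves = {10,12}. Remove smallest leaf 10, emit neighbor 1.
Step 9: leaves = {1,12}. Remove smallest leaf 1, emit neighbor 6.
Step 10: leaves = {6,12}. Remove smallest leaf 6, emit neighbor 11.
Done: 2 vertices remain (11, 12). Sequence = [3 12 4 1 3 10 1 1 6 11]

Answer: 3 12 4 1 3 10 1 1 6 11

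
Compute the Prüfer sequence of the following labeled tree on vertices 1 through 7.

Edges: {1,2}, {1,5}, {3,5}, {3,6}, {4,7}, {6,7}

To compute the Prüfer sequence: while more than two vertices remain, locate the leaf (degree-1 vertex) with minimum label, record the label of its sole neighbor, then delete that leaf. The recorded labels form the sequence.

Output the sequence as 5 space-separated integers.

Step 1: leaves = {2,4}. Remove smallest leaf 2, emit neighbor 1.
Step 2: leaves = {1,4}. Remove smallest leaf 1, emit neighbor 5.
Step 3: leaves = {4,5}. Remove smallest leaf 4, emit neighbor 7.
Step 4: leaves = {5,7}. Remove smallest leaf 5, emit neighbor 3.
Step 5: leaves = {3,7}. Remove smallest leaf 3, emit neighbor 6.
Done: 2 vertices remain (6, 7). Sequence = [1 5 7 3 6]

Answer: 1 5 7 3 6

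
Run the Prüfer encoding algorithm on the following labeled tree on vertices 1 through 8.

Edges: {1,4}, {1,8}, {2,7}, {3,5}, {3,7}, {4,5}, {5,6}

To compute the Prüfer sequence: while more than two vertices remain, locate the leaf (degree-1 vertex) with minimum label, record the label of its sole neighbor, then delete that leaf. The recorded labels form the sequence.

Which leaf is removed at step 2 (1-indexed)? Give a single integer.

Step 1: current leaves = {2,6,8}. Remove leaf 2 (neighbor: 7).
Step 2: current leaves = {6,7,8}. Remove leaf 6 (neighbor: 5).

Answer: 6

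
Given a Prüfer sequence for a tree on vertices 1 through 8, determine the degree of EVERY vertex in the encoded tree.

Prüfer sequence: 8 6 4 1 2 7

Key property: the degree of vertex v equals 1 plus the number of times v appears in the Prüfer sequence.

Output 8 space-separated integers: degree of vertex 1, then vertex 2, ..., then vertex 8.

p_1 = 8: count[8] becomes 1
p_2 = 6: count[6] becomes 1
p_3 = 4: count[4] becomes 1
p_4 = 1: count[1] becomes 1
p_5 = 2: count[2] becomes 1
p_6 = 7: count[7] becomes 1
Degrees (1 + count): deg[1]=1+1=2, deg[2]=1+1=2, deg[3]=1+0=1, deg[4]=1+1=2, deg[5]=1+0=1, deg[6]=1+1=2, deg[7]=1+1=2, deg[8]=1+1=2

Answer: 2 2 1 2 1 2 2 2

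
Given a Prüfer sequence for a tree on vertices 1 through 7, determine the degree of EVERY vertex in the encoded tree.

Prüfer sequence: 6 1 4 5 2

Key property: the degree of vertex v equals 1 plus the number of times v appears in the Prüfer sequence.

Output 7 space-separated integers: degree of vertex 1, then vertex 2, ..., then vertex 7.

Answer: 2 2 1 2 2 2 1

Derivation:
p_1 = 6: count[6] becomes 1
p_2 = 1: count[1] becomes 1
p_3 = 4: count[4] becomes 1
p_4 = 5: count[5] becomes 1
p_5 = 2: count[2] becomes 1
Degrees (1 + count): deg[1]=1+1=2, deg[2]=1+1=2, deg[3]=1+0=1, deg[4]=1+1=2, deg[5]=1+1=2, deg[6]=1+1=2, deg[7]=1+0=1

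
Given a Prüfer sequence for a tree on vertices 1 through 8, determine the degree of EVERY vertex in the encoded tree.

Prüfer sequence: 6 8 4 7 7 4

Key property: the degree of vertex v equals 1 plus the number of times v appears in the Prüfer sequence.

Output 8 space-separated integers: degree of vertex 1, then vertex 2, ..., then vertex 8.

Answer: 1 1 1 3 1 2 3 2

Derivation:
p_1 = 6: count[6] becomes 1
p_2 = 8: count[8] becomes 1
p_3 = 4: count[4] becomes 1
p_4 = 7: count[7] becomes 1
p_5 = 7: count[7] becomes 2
p_6 = 4: count[4] becomes 2
Degrees (1 + count): deg[1]=1+0=1, deg[2]=1+0=1, deg[3]=1+0=1, deg[4]=1+2=3, deg[5]=1+0=1, deg[6]=1+1=2, deg[7]=1+2=3, deg[8]=1+1=2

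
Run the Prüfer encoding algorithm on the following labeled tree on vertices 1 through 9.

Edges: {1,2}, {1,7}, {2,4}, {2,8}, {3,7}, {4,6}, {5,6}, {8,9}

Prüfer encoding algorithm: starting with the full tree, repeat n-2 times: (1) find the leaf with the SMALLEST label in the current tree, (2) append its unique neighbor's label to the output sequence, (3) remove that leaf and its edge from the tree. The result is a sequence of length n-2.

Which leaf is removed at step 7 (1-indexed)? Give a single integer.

Step 1: current leaves = {3,5,9}. Remove leaf 3 (neighbor: 7).
Step 2: current leaves = {5,7,9}. Remove leaf 5 (neighbor: 6).
Step 3: current leaves = {6,7,9}. Remove leaf 6 (neighbor: 4).
Step 4: current leaves = {4,7,9}. Remove leaf 4 (neighbor: 2).
Step 5: current leaves = {7,9}. Remove leaf 7 (neighbor: 1).
Step 6: current leaves = {1,9}. Remove leaf 1 (neighbor: 2).
Step 7: current leaves = {2,9}. Remove leaf 2 (neighbor: 8).

Answer: 2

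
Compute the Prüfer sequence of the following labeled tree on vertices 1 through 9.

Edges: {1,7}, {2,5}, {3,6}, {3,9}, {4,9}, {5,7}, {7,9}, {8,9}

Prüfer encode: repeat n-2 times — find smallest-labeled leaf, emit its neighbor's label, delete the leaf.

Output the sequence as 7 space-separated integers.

Answer: 7 5 9 7 3 9 9

Derivation:
Step 1: leaves = {1,2,4,6,8}. Remove smallest leaf 1, emit neighbor 7.
Step 2: leaves = {2,4,6,8}. Remove smallest leaf 2, emit neighbor 5.
Step 3: leaves = {4,5,6,8}. Remove smallest leaf 4, emit neighbor 9.
Step 4: leaves = {5,6,8}. Remove smallest leaf 5, emit neighbor 7.
Step 5: leaves = {6,7,8}. Remove smallest leaf 6, emit neighbor 3.
Step 6: leaves = {3,7,8}. Remove smallest leaf 3, emit neighbor 9.
Step 7: leaves = {7,8}. Remove smallest leaf 7, emit neighbor 9.
Done: 2 vertices remain (8, 9). Sequence = [7 5 9 7 3 9 9]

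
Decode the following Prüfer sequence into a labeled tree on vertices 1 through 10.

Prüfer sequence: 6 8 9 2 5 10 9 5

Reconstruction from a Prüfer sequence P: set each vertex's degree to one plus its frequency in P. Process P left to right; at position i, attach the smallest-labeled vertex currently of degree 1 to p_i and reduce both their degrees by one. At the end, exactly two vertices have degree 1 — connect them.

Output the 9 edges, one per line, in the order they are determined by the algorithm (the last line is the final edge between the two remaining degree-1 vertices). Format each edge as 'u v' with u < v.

Initial degrees: {1:1, 2:2, 3:1, 4:1, 5:3, 6:2, 7:1, 8:2, 9:3, 10:2}
Step 1: smallest deg-1 vertex = 1, p_1 = 6. Add edge {1,6}. Now deg[1]=0, deg[6]=1.
Step 2: smallest deg-1 vertex = 3, p_2 = 8. Add edge {3,8}. Now deg[3]=0, deg[8]=1.
Step 3: smallest deg-1 vertex = 4, p_3 = 9. Add edge {4,9}. Now deg[4]=0, deg[9]=2.
Step 4: smallest deg-1 vertex = 6, p_4 = 2. Add edge {2,6}. Now deg[6]=0, deg[2]=1.
Step 5: smallest deg-1 vertex = 2, p_5 = 5. Add edge {2,5}. Now deg[2]=0, deg[5]=2.
Step 6: smallest deg-1 vertex = 7, p_6 = 10. Add edge {7,10}. Now deg[7]=0, deg[10]=1.
Step 7: smallest deg-1 vertex = 8, p_7 = 9. Add edge {8,9}. Now deg[8]=0, deg[9]=1.
Step 8: smallest deg-1 vertex = 9, p_8 = 5. Add edge {5,9}. Now deg[9]=0, deg[5]=1.
Final: two remaining deg-1 vertices are 5, 10. Add edge {5,10}.

Answer: 1 6
3 8
4 9
2 6
2 5
7 10
8 9
5 9
5 10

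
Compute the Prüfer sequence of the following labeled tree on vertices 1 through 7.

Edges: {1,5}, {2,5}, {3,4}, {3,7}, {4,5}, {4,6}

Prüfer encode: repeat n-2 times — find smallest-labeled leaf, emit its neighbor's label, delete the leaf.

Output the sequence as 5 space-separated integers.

Answer: 5 5 4 4 3

Derivation:
Step 1: leaves = {1,2,6,7}. Remove smallest leaf 1, emit neighbor 5.
Step 2: leaves = {2,6,7}. Remove smallest leaf 2, emit neighbor 5.
Step 3: leaves = {5,6,7}. Remove smallest leaf 5, emit neighbor 4.
Step 4: leaves = {6,7}. Remove smallest leaf 6, emit neighbor 4.
Step 5: leaves = {4,7}. Remove smallest leaf 4, emit neighbor 3.
Done: 2 vertices remain (3, 7). Sequence = [5 5 4 4 3]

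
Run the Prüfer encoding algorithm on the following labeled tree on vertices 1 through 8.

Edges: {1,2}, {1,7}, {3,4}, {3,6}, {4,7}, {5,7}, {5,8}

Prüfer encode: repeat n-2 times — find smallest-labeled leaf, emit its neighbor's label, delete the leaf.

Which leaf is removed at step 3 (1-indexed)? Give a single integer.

Step 1: current leaves = {2,6,8}. Remove leaf 2 (neighbor: 1).
Step 2: current leaves = {1,6,8}. Remove leaf 1 (neighbor: 7).
Step 3: current leaves = {6,8}. Remove leaf 6 (neighbor: 3).

Answer: 6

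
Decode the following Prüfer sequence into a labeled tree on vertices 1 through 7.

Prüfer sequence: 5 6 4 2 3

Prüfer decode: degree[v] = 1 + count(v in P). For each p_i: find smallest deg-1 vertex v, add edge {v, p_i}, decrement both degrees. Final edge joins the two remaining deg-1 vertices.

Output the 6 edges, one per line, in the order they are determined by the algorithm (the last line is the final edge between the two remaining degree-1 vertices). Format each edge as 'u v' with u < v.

Answer: 1 5
5 6
4 6
2 4
2 3
3 7

Derivation:
Initial degrees: {1:1, 2:2, 3:2, 4:2, 5:2, 6:2, 7:1}
Step 1: smallest deg-1 vertex = 1, p_1 = 5. Add edge {1,5}. Now deg[1]=0, deg[5]=1.
Step 2: smallest deg-1 vertex = 5, p_2 = 6. Add edge {5,6}. Now deg[5]=0, deg[6]=1.
Step 3: smallest deg-1 vertex = 6, p_3 = 4. Add edge {4,6}. Now deg[6]=0, deg[4]=1.
Step 4: smallest deg-1 vertex = 4, p_4 = 2. Add edge {2,4}. Now deg[4]=0, deg[2]=1.
Step 5: smallest deg-1 vertex = 2, p_5 = 3. Add edge {2,3}. Now deg[2]=0, deg[3]=1.
Final: two remaining deg-1 vertices are 3, 7. Add edge {3,7}.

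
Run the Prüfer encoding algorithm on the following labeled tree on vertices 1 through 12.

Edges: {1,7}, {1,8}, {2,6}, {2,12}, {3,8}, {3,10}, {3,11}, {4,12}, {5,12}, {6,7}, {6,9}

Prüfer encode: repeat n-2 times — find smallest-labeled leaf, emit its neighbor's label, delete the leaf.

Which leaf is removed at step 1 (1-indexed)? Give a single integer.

Answer: 4

Derivation:
Step 1: current leaves = {4,5,9,10,11}. Remove leaf 4 (neighbor: 12).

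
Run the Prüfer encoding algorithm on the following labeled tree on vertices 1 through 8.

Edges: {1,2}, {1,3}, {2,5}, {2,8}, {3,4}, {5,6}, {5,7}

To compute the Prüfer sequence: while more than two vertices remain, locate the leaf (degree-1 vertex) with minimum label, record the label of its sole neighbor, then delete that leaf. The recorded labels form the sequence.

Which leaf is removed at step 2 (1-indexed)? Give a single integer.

Step 1: current leaves = {4,6,7,8}. Remove leaf 4 (neighbor: 3).
Step 2: current leaves = {3,6,7,8}. Remove leaf 3 (neighbor: 1).

Answer: 3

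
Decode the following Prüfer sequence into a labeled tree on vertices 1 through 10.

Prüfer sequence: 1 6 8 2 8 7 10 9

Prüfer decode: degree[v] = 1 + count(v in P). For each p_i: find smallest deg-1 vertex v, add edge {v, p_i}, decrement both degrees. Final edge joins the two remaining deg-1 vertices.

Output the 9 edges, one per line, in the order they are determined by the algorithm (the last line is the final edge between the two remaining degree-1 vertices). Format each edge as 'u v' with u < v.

Initial degrees: {1:2, 2:2, 3:1, 4:1, 5:1, 6:2, 7:2, 8:3, 9:2, 10:2}
Step 1: smallest deg-1 vertex = 3, p_1 = 1. Add edge {1,3}. Now deg[3]=0, deg[1]=1.
Step 2: smallest deg-1 vertex = 1, p_2 = 6. Add edge {1,6}. Now deg[1]=0, deg[6]=1.
Step 3: smallest deg-1 vertex = 4, p_3 = 8. Add edge {4,8}. Now deg[4]=0, deg[8]=2.
Step 4: smallest deg-1 vertex = 5, p_4 = 2. Add edge {2,5}. Now deg[5]=0, deg[2]=1.
Step 5: smallest deg-1 vertex = 2, p_5 = 8. Add edge {2,8}. Now deg[2]=0, deg[8]=1.
Step 6: smallest deg-1 vertex = 6, p_6 = 7. Add edge {6,7}. Now deg[6]=0, deg[7]=1.
Step 7: smallest deg-1 vertex = 7, p_7 = 10. Add edge {7,10}. Now deg[7]=0, deg[10]=1.
Step 8: smallest deg-1 vertex = 8, p_8 = 9. Add edge {8,9}. Now deg[8]=0, deg[9]=1.
Final: two remaining deg-1 vertices are 9, 10. Add edge {9,10}.

Answer: 1 3
1 6
4 8
2 5
2 8
6 7
7 10
8 9
9 10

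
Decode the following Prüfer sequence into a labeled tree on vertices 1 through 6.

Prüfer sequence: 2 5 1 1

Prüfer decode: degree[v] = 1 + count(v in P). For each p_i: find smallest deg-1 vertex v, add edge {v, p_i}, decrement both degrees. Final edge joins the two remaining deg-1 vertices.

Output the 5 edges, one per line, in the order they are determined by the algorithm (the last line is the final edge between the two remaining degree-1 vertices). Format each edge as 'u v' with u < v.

Initial degrees: {1:3, 2:2, 3:1, 4:1, 5:2, 6:1}
Step 1: smallest deg-1 vertex = 3, p_1 = 2. Add edge {2,3}. Now deg[3]=0, deg[2]=1.
Step 2: smallest deg-1 vertex = 2, p_2 = 5. Add edge {2,5}. Now deg[2]=0, deg[5]=1.
Step 3: smallest deg-1 vertex = 4, p_3 = 1. Add edge {1,4}. Now deg[4]=0, deg[1]=2.
Step 4: smallest deg-1 vertex = 5, p_4 = 1. Add edge {1,5}. Now deg[5]=0, deg[1]=1.
Final: two remaining deg-1 vertices are 1, 6. Add edge {1,6}.

Answer: 2 3
2 5
1 4
1 5
1 6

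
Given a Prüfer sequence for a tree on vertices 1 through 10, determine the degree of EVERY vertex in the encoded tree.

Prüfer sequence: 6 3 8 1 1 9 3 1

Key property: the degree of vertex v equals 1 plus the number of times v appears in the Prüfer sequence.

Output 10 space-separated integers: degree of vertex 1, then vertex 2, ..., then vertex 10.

p_1 = 6: count[6] becomes 1
p_2 = 3: count[3] becomes 1
p_3 = 8: count[8] becomes 1
p_4 = 1: count[1] becomes 1
p_5 = 1: count[1] becomes 2
p_6 = 9: count[9] becomes 1
p_7 = 3: count[3] becomes 2
p_8 = 1: count[1] becomes 3
Degrees (1 + count): deg[1]=1+3=4, deg[2]=1+0=1, deg[3]=1+2=3, deg[4]=1+0=1, deg[5]=1+0=1, deg[6]=1+1=2, deg[7]=1+0=1, deg[8]=1+1=2, deg[9]=1+1=2, deg[10]=1+0=1

Answer: 4 1 3 1 1 2 1 2 2 1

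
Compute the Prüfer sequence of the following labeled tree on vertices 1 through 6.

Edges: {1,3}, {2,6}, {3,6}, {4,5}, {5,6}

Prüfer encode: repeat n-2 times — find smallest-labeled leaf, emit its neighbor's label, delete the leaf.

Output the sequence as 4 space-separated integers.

Answer: 3 6 6 5

Derivation:
Step 1: leaves = {1,2,4}. Remove smallest leaf 1, emit neighbor 3.
Step 2: leaves = {2,3,4}. Remove smallest leaf 2, emit neighbor 6.
Step 3: leaves = {3,4}. Remove smallest leaf 3, emit neighbor 6.
Step 4: leaves = {4,6}. Remove smallest leaf 4, emit neighbor 5.
Done: 2 vertices remain (5, 6). Sequence = [3 6 6 5]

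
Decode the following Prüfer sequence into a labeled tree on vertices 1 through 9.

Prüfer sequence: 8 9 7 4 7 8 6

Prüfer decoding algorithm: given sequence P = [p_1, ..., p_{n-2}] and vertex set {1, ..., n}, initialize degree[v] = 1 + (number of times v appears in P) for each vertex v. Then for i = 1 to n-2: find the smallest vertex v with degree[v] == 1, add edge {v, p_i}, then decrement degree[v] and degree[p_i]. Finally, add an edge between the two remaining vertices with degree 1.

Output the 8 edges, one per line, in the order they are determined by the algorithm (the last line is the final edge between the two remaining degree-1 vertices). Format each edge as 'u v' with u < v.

Answer: 1 8
2 9
3 7
4 5
4 7
7 8
6 8
6 9

Derivation:
Initial degrees: {1:1, 2:1, 3:1, 4:2, 5:1, 6:2, 7:3, 8:3, 9:2}
Step 1: smallest deg-1 vertex = 1, p_1 = 8. Add edge {1,8}. Now deg[1]=0, deg[8]=2.
Step 2: smallest deg-1 vertex = 2, p_2 = 9. Add edge {2,9}. Now deg[2]=0, deg[9]=1.
Step 3: smallest deg-1 vertex = 3, p_3 = 7. Add edge {3,7}. Now deg[3]=0, deg[7]=2.
Step 4: smallest deg-1 vertex = 5, p_4 = 4. Add edge {4,5}. Now deg[5]=0, deg[4]=1.
Step 5: smallest deg-1 vertex = 4, p_5 = 7. Add edge {4,7}. Now deg[4]=0, deg[7]=1.
Step 6: smallest deg-1 vertex = 7, p_6 = 8. Add edge {7,8}. Now deg[7]=0, deg[8]=1.
Step 7: smallest deg-1 vertex = 8, p_7 = 6. Add edge {6,8}. Now deg[8]=0, deg[6]=1.
Final: two remaining deg-1 vertices are 6, 9. Add edge {6,9}.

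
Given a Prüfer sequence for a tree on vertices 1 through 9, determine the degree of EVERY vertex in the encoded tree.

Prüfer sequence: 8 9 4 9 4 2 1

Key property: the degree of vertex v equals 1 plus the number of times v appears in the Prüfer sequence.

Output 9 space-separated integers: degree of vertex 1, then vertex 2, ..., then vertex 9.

p_1 = 8: count[8] becomes 1
p_2 = 9: count[9] becomes 1
p_3 = 4: count[4] becomes 1
p_4 = 9: count[9] becomes 2
p_5 = 4: count[4] becomes 2
p_6 = 2: count[2] becomes 1
p_7 = 1: count[1] becomes 1
Degrees (1 + count): deg[1]=1+1=2, deg[2]=1+1=2, deg[3]=1+0=1, deg[4]=1+2=3, deg[5]=1+0=1, deg[6]=1+0=1, deg[7]=1+0=1, deg[8]=1+1=2, deg[9]=1+2=3

Answer: 2 2 1 3 1 1 1 2 3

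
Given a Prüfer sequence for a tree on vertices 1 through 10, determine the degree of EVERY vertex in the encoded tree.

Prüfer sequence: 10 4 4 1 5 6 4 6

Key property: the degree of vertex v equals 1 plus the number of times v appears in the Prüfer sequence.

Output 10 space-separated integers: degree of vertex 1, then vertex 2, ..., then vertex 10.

Answer: 2 1 1 4 2 3 1 1 1 2

Derivation:
p_1 = 10: count[10] becomes 1
p_2 = 4: count[4] becomes 1
p_3 = 4: count[4] becomes 2
p_4 = 1: count[1] becomes 1
p_5 = 5: count[5] becomes 1
p_6 = 6: count[6] becomes 1
p_7 = 4: count[4] becomes 3
p_8 = 6: count[6] becomes 2
Degrees (1 + count): deg[1]=1+1=2, deg[2]=1+0=1, deg[3]=1+0=1, deg[4]=1+3=4, deg[5]=1+1=2, deg[6]=1+2=3, deg[7]=1+0=1, deg[8]=1+0=1, deg[9]=1+0=1, deg[10]=1+1=2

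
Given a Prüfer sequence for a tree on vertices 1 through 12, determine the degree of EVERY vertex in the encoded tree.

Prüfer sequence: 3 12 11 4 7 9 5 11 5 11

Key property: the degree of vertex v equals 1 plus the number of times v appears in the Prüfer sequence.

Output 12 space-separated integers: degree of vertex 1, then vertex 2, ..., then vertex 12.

p_1 = 3: count[3] becomes 1
p_2 = 12: count[12] becomes 1
p_3 = 11: count[11] becomes 1
p_4 = 4: count[4] becomes 1
p_5 = 7: count[7] becomes 1
p_6 = 9: count[9] becomes 1
p_7 = 5: count[5] becomes 1
p_8 = 11: count[11] becomes 2
p_9 = 5: count[5] becomes 2
p_10 = 11: count[11] becomes 3
Degrees (1 + count): deg[1]=1+0=1, deg[2]=1+0=1, deg[3]=1+1=2, deg[4]=1+1=2, deg[5]=1+2=3, deg[6]=1+0=1, deg[7]=1+1=2, deg[8]=1+0=1, deg[9]=1+1=2, deg[10]=1+0=1, deg[11]=1+3=4, deg[12]=1+1=2

Answer: 1 1 2 2 3 1 2 1 2 1 4 2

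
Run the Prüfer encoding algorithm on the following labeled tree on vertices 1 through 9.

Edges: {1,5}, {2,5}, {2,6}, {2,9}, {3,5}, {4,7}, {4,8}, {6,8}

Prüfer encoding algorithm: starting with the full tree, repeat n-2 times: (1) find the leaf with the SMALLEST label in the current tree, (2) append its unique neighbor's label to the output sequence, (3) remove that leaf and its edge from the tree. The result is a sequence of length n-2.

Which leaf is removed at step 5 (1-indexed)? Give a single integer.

Answer: 4

Derivation:
Step 1: current leaves = {1,3,7,9}. Remove leaf 1 (neighbor: 5).
Step 2: current leaves = {3,7,9}. Remove leaf 3 (neighbor: 5).
Step 3: current leaves = {5,7,9}. Remove leaf 5 (neighbor: 2).
Step 4: current leaves = {7,9}. Remove leaf 7 (neighbor: 4).
Step 5: current leaves = {4,9}. Remove leaf 4 (neighbor: 8).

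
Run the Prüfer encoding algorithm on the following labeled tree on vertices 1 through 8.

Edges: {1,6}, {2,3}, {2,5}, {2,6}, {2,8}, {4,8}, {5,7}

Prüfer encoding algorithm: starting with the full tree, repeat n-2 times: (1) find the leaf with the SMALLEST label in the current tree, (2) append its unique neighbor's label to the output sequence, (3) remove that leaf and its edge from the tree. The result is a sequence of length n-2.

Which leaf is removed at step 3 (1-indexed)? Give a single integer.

Step 1: current leaves = {1,3,4,7}. Remove leaf 1 (neighbor: 6).
Step 2: current leaves = {3,4,6,7}. Remove leaf 3 (neighbor: 2).
Step 3: current leaves = {4,6,7}. Remove leaf 4 (neighbor: 8).

Answer: 4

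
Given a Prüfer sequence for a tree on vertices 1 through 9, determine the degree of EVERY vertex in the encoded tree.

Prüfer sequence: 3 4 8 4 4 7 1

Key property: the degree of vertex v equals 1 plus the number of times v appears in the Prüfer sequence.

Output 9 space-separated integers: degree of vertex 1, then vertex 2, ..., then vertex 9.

p_1 = 3: count[3] becomes 1
p_2 = 4: count[4] becomes 1
p_3 = 8: count[8] becomes 1
p_4 = 4: count[4] becomes 2
p_5 = 4: count[4] becomes 3
p_6 = 7: count[7] becomes 1
p_7 = 1: count[1] becomes 1
Degrees (1 + count): deg[1]=1+1=2, deg[2]=1+0=1, deg[3]=1+1=2, deg[4]=1+3=4, deg[5]=1+0=1, deg[6]=1+0=1, deg[7]=1+1=2, deg[8]=1+1=2, deg[9]=1+0=1

Answer: 2 1 2 4 1 1 2 2 1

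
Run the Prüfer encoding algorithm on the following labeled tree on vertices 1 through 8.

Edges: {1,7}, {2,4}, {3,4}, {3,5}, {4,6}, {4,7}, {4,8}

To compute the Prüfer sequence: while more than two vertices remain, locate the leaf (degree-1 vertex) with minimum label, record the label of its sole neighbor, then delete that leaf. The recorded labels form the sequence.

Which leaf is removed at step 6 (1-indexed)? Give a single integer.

Answer: 7

Derivation:
Step 1: current leaves = {1,2,5,6,8}. Remove leaf 1 (neighbor: 7).
Step 2: current leaves = {2,5,6,7,8}. Remove leaf 2 (neighbor: 4).
Step 3: current leaves = {5,6,7,8}. Remove leaf 5 (neighbor: 3).
Step 4: current leaves = {3,6,7,8}. Remove leaf 3 (neighbor: 4).
Step 5: current leaves = {6,7,8}. Remove leaf 6 (neighbor: 4).
Step 6: current leaves = {7,8}. Remove leaf 7 (neighbor: 4).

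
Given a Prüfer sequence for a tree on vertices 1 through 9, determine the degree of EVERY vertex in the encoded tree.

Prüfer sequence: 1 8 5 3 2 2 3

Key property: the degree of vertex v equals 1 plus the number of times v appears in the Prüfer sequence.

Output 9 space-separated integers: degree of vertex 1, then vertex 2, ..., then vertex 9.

p_1 = 1: count[1] becomes 1
p_2 = 8: count[8] becomes 1
p_3 = 5: count[5] becomes 1
p_4 = 3: count[3] becomes 1
p_5 = 2: count[2] becomes 1
p_6 = 2: count[2] becomes 2
p_7 = 3: count[3] becomes 2
Degrees (1 + count): deg[1]=1+1=2, deg[2]=1+2=3, deg[3]=1+2=3, deg[4]=1+0=1, deg[5]=1+1=2, deg[6]=1+0=1, deg[7]=1+0=1, deg[8]=1+1=2, deg[9]=1+0=1

Answer: 2 3 3 1 2 1 1 2 1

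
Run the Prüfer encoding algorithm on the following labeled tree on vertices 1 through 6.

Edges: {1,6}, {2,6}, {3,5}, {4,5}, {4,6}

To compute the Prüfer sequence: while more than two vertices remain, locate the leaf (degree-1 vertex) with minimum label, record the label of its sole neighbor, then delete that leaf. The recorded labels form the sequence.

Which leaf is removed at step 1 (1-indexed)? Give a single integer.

Answer: 1

Derivation:
Step 1: current leaves = {1,2,3}. Remove leaf 1 (neighbor: 6).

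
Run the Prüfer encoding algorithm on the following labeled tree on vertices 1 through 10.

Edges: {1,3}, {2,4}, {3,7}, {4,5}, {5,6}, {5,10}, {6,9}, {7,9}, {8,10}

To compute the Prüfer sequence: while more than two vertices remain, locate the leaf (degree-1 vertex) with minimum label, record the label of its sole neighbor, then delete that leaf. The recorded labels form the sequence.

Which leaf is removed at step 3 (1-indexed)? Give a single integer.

Answer: 3

Derivation:
Step 1: current leaves = {1,2,8}. Remove leaf 1 (neighbor: 3).
Step 2: current leaves = {2,3,8}. Remove leaf 2 (neighbor: 4).
Step 3: current leaves = {3,4,8}. Remove leaf 3 (neighbor: 7).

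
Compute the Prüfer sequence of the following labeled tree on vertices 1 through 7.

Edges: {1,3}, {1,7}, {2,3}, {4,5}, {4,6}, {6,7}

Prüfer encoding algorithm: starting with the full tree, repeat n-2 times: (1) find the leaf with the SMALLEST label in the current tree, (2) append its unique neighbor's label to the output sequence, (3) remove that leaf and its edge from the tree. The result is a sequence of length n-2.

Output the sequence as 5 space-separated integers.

Step 1: leaves = {2,5}. Remove smallest leaf 2, emit neighbor 3.
Step 2: leaves = {3,5}. Remove smallest leaf 3, emit neighbor 1.
Step 3: leaves = {1,5}. Remove smallest leaf 1, emit neighbor 7.
Step 4: leaves = {5,7}. Remove smallest leaf 5, emit neighbor 4.
Step 5: leaves = {4,7}. Remove smallest leaf 4, emit neighbor 6.
Done: 2 vertices remain (6, 7). Sequence = [3 1 7 4 6]

Answer: 3 1 7 4 6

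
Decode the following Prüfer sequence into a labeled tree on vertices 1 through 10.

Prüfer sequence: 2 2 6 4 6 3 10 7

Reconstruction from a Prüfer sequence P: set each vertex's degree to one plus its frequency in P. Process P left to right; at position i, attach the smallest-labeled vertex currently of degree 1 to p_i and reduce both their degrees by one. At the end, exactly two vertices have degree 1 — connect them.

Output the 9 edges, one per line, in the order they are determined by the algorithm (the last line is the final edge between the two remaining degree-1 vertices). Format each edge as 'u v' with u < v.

Initial degrees: {1:1, 2:3, 3:2, 4:2, 5:1, 6:3, 7:2, 8:1, 9:1, 10:2}
Step 1: smallest deg-1 vertex = 1, p_1 = 2. Add edge {1,2}. Now deg[1]=0, deg[2]=2.
Step 2: smallest deg-1 vertex = 5, p_2 = 2. Add edge {2,5}. Now deg[5]=0, deg[2]=1.
Step 3: smallest deg-1 vertex = 2, p_3 = 6. Add edge {2,6}. Now deg[2]=0, deg[6]=2.
Step 4: smallest deg-1 vertex = 8, p_4 = 4. Add edge {4,8}. Now deg[8]=0, deg[4]=1.
Step 5: smallest deg-1 vertex = 4, p_5 = 6. Add edge {4,6}. Now deg[4]=0, deg[6]=1.
Step 6: smallest deg-1 vertex = 6, p_6 = 3. Add edge {3,6}. Now deg[6]=0, deg[3]=1.
Step 7: smallest deg-1 vertex = 3, p_7 = 10. Add edge {3,10}. Now deg[3]=0, deg[10]=1.
Step 8: smallest deg-1 vertex = 9, p_8 = 7. Add edge {7,9}. Now deg[9]=0, deg[7]=1.
Final: two remaining deg-1 vertices are 7, 10. Add edge {7,10}.

Answer: 1 2
2 5
2 6
4 8
4 6
3 6
3 10
7 9
7 10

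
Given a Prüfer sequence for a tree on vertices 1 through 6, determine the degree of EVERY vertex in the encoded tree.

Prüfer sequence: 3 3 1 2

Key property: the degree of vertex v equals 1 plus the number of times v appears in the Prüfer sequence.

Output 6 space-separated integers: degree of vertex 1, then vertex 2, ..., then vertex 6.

Answer: 2 2 3 1 1 1

Derivation:
p_1 = 3: count[3] becomes 1
p_2 = 3: count[3] becomes 2
p_3 = 1: count[1] becomes 1
p_4 = 2: count[2] becomes 1
Degrees (1 + count): deg[1]=1+1=2, deg[2]=1+1=2, deg[3]=1+2=3, deg[4]=1+0=1, deg[5]=1+0=1, deg[6]=1+0=1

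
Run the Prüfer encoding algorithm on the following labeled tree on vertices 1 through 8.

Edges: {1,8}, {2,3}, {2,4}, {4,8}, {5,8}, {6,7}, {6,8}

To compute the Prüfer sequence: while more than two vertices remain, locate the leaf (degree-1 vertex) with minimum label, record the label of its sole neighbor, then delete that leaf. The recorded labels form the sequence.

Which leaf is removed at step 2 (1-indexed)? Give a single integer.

Step 1: current leaves = {1,3,5,7}. Remove leaf 1 (neighbor: 8).
Step 2: current leaves = {3,5,7}. Remove leaf 3 (neighbor: 2).

Answer: 3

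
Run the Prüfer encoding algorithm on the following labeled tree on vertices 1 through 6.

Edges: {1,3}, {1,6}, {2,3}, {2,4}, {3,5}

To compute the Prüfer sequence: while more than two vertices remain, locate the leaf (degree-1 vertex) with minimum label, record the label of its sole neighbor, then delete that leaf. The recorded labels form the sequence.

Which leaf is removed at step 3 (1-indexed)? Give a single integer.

Step 1: current leaves = {4,5,6}. Remove leaf 4 (neighbor: 2).
Step 2: current leaves = {2,5,6}. Remove leaf 2 (neighbor: 3).
Step 3: current leaves = {5,6}. Remove leaf 5 (neighbor: 3).

Answer: 5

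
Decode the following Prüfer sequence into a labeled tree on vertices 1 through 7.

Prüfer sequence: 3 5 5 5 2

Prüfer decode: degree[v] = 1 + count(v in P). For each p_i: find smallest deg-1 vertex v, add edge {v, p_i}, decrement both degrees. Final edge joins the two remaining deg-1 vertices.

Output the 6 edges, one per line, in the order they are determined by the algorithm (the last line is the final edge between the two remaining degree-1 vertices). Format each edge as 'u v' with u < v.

Initial degrees: {1:1, 2:2, 3:2, 4:1, 5:4, 6:1, 7:1}
Step 1: smallest deg-1 vertex = 1, p_1 = 3. Add edge {1,3}. Now deg[1]=0, deg[3]=1.
Step 2: smallest deg-1 vertex = 3, p_2 = 5. Add edge {3,5}. Now deg[3]=0, deg[5]=3.
Step 3: smallest deg-1 vertex = 4, p_3 = 5. Add edge {4,5}. Now deg[4]=0, deg[5]=2.
Step 4: smallest deg-1 vertex = 6, p_4 = 5. Add edge {5,6}. Now deg[6]=0, deg[5]=1.
Step 5: smallest deg-1 vertex = 5, p_5 = 2. Add edge {2,5}. Now deg[5]=0, deg[2]=1.
Final: two remaining deg-1 vertices are 2, 7. Add edge {2,7}.

Answer: 1 3
3 5
4 5
5 6
2 5
2 7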